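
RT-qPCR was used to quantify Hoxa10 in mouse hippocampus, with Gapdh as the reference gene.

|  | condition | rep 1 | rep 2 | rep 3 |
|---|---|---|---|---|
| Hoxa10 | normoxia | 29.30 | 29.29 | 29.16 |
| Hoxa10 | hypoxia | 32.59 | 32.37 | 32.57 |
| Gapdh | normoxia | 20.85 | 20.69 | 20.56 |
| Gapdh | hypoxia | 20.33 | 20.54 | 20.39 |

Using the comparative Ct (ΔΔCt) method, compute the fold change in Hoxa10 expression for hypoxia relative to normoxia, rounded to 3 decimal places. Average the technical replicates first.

0.086

Mean Ct: Hoxa10 normoxia 29.250; Hoxa10 hypoxia 32.510; Gapdh normoxia 20.700; Gapdh hypoxia 20.420
ΔCt(normoxia) = 29.250 − 20.700 = 8.550
ΔCt(hypoxia) = 32.510 − 20.420 = 12.090
ΔΔCt = 12.090 − 8.550 = 3.540
Fold change = 2^(−3.540) = 0.0860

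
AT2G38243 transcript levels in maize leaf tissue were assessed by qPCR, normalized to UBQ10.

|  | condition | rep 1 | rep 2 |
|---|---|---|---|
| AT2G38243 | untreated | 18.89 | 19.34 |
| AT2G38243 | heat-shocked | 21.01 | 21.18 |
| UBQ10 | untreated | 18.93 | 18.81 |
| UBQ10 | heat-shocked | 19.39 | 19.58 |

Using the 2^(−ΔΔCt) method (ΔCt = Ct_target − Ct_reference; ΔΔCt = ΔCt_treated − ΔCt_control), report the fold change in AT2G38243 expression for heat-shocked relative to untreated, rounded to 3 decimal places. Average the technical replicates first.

0.388

Mean Ct: AT2G38243 untreated 19.115; AT2G38243 heat-shocked 21.095; UBQ10 untreated 18.870; UBQ10 heat-shocked 19.485
ΔCt(untreated) = 19.115 − 18.870 = 0.245
ΔCt(heat-shocked) = 21.095 − 19.485 = 1.610
ΔΔCt = 1.610 − 0.245 = 1.365
Fold change = 2^(−1.365) = 0.3882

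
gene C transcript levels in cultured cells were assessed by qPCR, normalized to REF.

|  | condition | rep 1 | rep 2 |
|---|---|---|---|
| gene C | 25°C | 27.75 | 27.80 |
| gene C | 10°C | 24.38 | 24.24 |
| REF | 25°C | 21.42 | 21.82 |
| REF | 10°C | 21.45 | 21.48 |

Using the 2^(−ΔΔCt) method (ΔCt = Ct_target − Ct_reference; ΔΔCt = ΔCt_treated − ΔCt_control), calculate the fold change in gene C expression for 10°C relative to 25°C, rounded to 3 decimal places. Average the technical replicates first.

Mean Ct: gene C 25°C 27.775; gene C 10°C 24.310; REF 25°C 21.620; REF 10°C 21.465
ΔCt(25°C) = 27.775 − 21.620 = 6.155
ΔCt(10°C) = 24.310 − 21.465 = 2.845
ΔΔCt = 2.845 − 6.155 = -3.310
Fold change = 2^(−(-3.310)) = 2^3.310 = 9.9177

9.918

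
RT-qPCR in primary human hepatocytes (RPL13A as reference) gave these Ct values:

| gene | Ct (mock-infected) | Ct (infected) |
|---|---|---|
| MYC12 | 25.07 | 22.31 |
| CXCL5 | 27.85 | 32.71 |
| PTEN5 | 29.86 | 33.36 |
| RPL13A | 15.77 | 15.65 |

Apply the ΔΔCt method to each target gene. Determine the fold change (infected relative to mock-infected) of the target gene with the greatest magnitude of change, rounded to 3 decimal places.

0.032

MYC12: ΔΔCt = (22.31−15.65) − (25.07−15.77) = 6.66 − 9.30 = -2.64; fold change = 2^2.64 = 6.233
CXCL5: ΔΔCt = (32.71−15.65) − (27.85−15.77) = 17.06 − 12.08 = 4.98; fold change = 2^-4.98 = 0.032
PTEN5: ΔΔCt = (33.36−15.65) − (29.86−15.77) = 17.71 − 14.09 = 3.62; fold change = 2^-3.62 = 0.081
CXCL5 has the largest |ΔΔCt| = 4.98.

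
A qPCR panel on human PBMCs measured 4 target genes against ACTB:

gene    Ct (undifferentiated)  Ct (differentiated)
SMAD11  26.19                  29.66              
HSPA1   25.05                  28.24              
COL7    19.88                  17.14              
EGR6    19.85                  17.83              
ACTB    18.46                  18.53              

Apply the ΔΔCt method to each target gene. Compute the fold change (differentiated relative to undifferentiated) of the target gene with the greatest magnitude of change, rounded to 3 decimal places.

SMAD11: ΔΔCt = (29.66−18.53) − (26.19−18.46) = 11.13 − 7.73 = 3.40; fold change = 2^-3.40 = 0.095
HSPA1: ΔΔCt = (28.24−18.53) − (25.05−18.46) = 9.71 − 6.59 = 3.12; fold change = 2^-3.12 = 0.115
COL7: ΔΔCt = (17.14−18.53) − (19.88−18.46) = -1.39 − 1.42 = -2.81; fold change = 2^2.81 = 7.013
EGR6: ΔΔCt = (17.83−18.53) − (19.85−18.46) = -0.70 − 1.39 = -2.09; fold change = 2^2.09 = 4.257
SMAD11 has the largest |ΔΔCt| = 3.40.

0.095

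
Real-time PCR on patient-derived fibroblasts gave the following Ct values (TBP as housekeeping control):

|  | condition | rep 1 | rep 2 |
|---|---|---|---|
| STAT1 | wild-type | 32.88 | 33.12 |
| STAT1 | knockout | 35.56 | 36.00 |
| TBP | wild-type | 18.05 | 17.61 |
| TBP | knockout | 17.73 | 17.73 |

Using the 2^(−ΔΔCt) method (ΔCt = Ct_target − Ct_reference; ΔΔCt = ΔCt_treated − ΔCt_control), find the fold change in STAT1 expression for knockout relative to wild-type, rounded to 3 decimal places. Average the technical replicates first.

Mean Ct: STAT1 wild-type 33.000; STAT1 knockout 35.780; TBP wild-type 17.830; TBP knockout 17.730
ΔCt(wild-type) = 33.000 − 17.830 = 15.170
ΔCt(knockout) = 35.780 − 17.730 = 18.050
ΔΔCt = 18.050 − 15.170 = 2.880
Fold change = 2^(−2.880) = 0.1358

0.136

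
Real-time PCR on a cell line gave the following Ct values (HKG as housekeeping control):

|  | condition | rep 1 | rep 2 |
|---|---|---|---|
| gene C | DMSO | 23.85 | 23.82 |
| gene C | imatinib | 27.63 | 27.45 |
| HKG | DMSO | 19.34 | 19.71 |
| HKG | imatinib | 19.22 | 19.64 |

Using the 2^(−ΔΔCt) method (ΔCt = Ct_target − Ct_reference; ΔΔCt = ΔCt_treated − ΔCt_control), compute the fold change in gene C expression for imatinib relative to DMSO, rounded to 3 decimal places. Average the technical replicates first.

0.072

Mean Ct: gene C DMSO 23.835; gene C imatinib 27.540; HKG DMSO 19.525; HKG imatinib 19.430
ΔCt(DMSO) = 23.835 − 19.525 = 4.310
ΔCt(imatinib) = 27.540 − 19.430 = 8.110
ΔΔCt = 8.110 − 4.310 = 3.800
Fold change = 2^(−3.800) = 0.0718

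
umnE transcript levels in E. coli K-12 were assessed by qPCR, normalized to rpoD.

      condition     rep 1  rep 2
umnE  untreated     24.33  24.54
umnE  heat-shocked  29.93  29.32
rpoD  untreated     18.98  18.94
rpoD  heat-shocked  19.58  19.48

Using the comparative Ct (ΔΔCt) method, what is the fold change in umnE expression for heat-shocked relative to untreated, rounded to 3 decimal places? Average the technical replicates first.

Mean Ct: umnE untreated 24.435; umnE heat-shocked 29.625; rpoD untreated 18.960; rpoD heat-shocked 19.530
ΔCt(untreated) = 24.435 − 18.960 = 5.475
ΔCt(heat-shocked) = 29.625 − 19.530 = 10.095
ΔΔCt = 10.095 − 5.475 = 4.620
Fold change = 2^(−4.620) = 0.0407

0.041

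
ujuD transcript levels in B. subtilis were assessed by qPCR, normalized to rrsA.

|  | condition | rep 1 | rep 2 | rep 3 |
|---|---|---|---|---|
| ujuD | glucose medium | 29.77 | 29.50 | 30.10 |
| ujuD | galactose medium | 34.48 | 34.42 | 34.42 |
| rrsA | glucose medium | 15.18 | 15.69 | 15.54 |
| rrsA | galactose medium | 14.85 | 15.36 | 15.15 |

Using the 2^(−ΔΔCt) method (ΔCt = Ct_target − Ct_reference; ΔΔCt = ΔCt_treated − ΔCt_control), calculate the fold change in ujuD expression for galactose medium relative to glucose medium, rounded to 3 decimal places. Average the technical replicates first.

0.031

Mean Ct: ujuD glucose medium 29.790; ujuD galactose medium 34.440; rrsA glucose medium 15.470; rrsA galactose medium 15.120
ΔCt(glucose medium) = 29.790 − 15.470 = 14.320
ΔCt(galactose medium) = 34.440 − 15.120 = 19.320
ΔΔCt = 19.320 − 14.320 = 5.000
Fold change = 2^(−5.000) = 0.0313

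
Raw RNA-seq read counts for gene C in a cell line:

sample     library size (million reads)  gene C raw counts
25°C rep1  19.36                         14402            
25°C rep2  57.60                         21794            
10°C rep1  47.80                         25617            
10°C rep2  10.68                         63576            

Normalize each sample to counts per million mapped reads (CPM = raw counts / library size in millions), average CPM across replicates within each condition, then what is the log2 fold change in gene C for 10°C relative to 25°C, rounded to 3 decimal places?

CPM(25°C rep1) = 14402 / 19.36 = 743.9050
CPM(25°C rep2) = 21794 / 57.60 = 378.3681
CPM(10°C rep1) = 25617 / 47.80 = 535.9205
CPM(10°C rep2) = 63576 / 10.68 = 5952.8090
mean CPM(25°C) = 561.1365; mean CPM(10°C) = 3244.3647
Fold change = 3244.3647 / 561.1365 = 5.78177
log2(5.78177) = 2.5315

2.532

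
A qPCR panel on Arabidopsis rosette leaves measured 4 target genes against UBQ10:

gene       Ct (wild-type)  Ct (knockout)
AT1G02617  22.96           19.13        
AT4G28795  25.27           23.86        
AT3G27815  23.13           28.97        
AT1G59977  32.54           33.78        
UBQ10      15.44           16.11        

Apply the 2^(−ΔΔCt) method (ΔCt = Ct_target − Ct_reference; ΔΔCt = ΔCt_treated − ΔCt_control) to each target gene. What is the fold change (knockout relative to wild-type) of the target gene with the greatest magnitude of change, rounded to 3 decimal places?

AT1G02617: ΔΔCt = (19.13−16.11) − (22.96−15.44) = 3.02 − 7.52 = -4.50; fold change = 2^4.50 = 22.627
AT4G28795: ΔΔCt = (23.86−16.11) − (25.27−15.44) = 7.75 − 9.83 = -2.08; fold change = 2^2.08 = 4.228
AT3G27815: ΔΔCt = (28.97−16.11) − (23.13−15.44) = 12.86 − 7.69 = 5.17; fold change = 2^-5.17 = 0.028
AT1G59977: ΔΔCt = (33.78−16.11) − (32.54−15.44) = 17.67 − 17.10 = 0.57; fold change = 2^-0.57 = 0.674
AT3G27815 has the largest |ΔΔCt| = 5.17.

0.028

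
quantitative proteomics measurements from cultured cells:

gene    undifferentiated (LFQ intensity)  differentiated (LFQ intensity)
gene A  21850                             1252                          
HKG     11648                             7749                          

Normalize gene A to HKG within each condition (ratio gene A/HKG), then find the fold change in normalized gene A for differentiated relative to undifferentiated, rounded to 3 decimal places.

0.086

gene A/HKG (undifferentiated) = 21850 / 11648 = 1.8759
gene A/HKG (differentiated) = 1252 / 7749 = 0.16157
Fold change = 0.16157 / 1.8759 = 0.0861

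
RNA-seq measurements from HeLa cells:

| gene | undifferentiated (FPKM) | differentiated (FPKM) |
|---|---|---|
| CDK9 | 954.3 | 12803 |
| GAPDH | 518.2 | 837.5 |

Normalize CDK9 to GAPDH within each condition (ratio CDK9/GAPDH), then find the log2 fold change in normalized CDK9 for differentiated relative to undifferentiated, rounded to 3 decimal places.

CDK9/GAPDH (undifferentiated) = 954.3 / 518.2 = 1.8416
CDK9/GAPDH (differentiated) = 12803 / 837.5 = 15.287
Fold change = 15.287 / 1.8416 = 8.3012
log2(8.3012) = 3.0533

3.053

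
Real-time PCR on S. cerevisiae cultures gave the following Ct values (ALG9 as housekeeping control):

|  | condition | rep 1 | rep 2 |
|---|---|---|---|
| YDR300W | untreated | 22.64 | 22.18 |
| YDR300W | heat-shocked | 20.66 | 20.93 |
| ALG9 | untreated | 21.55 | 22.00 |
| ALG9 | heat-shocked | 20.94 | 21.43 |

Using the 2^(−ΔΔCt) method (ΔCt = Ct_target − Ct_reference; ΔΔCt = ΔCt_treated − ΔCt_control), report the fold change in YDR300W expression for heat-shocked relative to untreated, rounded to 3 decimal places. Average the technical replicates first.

Mean Ct: YDR300W untreated 22.410; YDR300W heat-shocked 20.795; ALG9 untreated 21.775; ALG9 heat-shocked 21.185
ΔCt(untreated) = 22.410 − 21.775 = 0.635
ΔCt(heat-shocked) = 20.795 − 21.185 = -0.390
ΔΔCt = -0.390 − 0.635 = -1.025
Fold change = 2^(−(-1.025)) = 2^1.025 = 2.0350

2.035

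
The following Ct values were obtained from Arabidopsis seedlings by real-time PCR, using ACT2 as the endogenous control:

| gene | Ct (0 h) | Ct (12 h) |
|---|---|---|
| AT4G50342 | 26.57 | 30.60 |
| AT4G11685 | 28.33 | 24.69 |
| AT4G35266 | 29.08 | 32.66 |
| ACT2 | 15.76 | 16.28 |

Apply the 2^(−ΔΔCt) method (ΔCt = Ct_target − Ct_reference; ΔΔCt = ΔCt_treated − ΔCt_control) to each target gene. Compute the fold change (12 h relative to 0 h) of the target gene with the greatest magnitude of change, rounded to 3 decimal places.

AT4G50342: ΔΔCt = (30.60−16.28) − (26.57−15.76) = 14.32 − 10.81 = 3.51; fold change = 2^-3.51 = 0.088
AT4G11685: ΔΔCt = (24.69−16.28) − (28.33−15.76) = 8.41 − 12.57 = -4.16; fold change = 2^4.16 = 17.877
AT4G35266: ΔΔCt = (32.66−16.28) − (29.08−15.76) = 16.38 − 13.32 = 3.06; fold change = 2^-3.06 = 0.120
AT4G11685 has the largest |ΔΔCt| = 4.16.

17.877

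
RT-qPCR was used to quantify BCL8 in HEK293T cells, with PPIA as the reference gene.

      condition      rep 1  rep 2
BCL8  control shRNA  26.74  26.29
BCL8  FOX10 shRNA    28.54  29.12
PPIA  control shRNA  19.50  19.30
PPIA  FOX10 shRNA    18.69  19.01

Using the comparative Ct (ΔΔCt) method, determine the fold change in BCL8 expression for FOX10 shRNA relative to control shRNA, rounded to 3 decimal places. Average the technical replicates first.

Mean Ct: BCL8 control shRNA 26.515; BCL8 FOX10 shRNA 28.830; PPIA control shRNA 19.400; PPIA FOX10 shRNA 18.850
ΔCt(control shRNA) = 26.515 − 19.400 = 7.115
ΔCt(FOX10 shRNA) = 28.830 − 18.850 = 9.980
ΔΔCt = 9.980 − 7.115 = 2.865
Fold change = 2^(−2.865) = 0.1373

0.137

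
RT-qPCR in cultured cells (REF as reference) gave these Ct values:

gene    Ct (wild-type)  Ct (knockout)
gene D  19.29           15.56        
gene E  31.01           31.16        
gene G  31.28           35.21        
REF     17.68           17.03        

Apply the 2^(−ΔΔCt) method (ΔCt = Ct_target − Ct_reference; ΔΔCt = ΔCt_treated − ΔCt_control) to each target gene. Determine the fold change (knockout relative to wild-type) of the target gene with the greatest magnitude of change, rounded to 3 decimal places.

gene D: ΔΔCt = (15.56−17.03) − (19.29−17.68) = -1.47 − 1.61 = -3.08; fold change = 2^3.08 = 8.456
gene E: ΔΔCt = (31.16−17.03) − (31.01−17.68) = 14.13 − 13.33 = 0.80; fold change = 2^-0.80 = 0.574
gene G: ΔΔCt = (35.21−17.03) − (31.28−17.68) = 18.18 − 13.60 = 4.58; fold change = 2^-4.58 = 0.042
gene G has the largest |ΔΔCt| = 4.58.

0.042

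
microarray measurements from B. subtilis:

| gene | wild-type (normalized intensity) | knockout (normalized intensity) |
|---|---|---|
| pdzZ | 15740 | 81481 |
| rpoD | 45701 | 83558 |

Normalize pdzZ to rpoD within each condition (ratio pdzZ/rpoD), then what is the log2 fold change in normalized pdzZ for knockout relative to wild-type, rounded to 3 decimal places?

pdzZ/rpoD (wild-type) = 15740 / 45701 = 0.34441
pdzZ/rpoD (knockout) = 81481 / 83558 = 0.97514
Fold change = 0.97514 / 0.34441 = 2.8313
log2(2.8313) = 1.5015

1.501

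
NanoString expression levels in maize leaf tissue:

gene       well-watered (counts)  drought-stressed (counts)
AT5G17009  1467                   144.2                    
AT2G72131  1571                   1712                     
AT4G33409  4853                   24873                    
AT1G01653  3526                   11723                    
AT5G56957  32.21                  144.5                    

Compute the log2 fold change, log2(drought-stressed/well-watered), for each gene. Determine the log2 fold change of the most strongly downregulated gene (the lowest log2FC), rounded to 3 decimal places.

log2(144.2/1467) = -3.347  (AT5G17009)
log2(1712/1571) = 0.124  (AT2G72131)
log2(24873/4853) = 2.358  (AT4G33409)
log2(11723/3526) = 1.733  (AT1G01653)
log2(144.5/32.21) = 2.165  (AT5G56957)
AT5G17009 is most strongly downregulated.

-3.347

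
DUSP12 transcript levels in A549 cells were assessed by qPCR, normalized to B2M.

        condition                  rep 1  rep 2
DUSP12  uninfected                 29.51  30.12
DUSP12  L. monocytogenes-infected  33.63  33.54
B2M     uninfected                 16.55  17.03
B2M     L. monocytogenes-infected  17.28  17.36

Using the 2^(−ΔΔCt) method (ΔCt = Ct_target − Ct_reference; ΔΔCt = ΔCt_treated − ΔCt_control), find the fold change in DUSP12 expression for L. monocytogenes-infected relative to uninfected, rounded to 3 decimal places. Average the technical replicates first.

Mean Ct: DUSP12 uninfected 29.815; DUSP12 L. monocytogenes-infected 33.585; B2M uninfected 16.790; B2M L. monocytogenes-infected 17.320
ΔCt(uninfected) = 29.815 − 16.790 = 13.025
ΔCt(L. monocytogenes-infected) = 33.585 − 17.320 = 16.265
ΔΔCt = 16.265 − 13.025 = 3.240
Fold change = 2^(−3.240) = 0.1058

0.106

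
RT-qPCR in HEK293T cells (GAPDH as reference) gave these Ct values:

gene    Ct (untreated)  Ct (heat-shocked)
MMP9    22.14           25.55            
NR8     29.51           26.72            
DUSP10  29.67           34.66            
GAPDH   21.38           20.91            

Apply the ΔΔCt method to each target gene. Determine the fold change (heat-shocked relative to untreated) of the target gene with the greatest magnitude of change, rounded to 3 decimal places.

0.023

MMP9: ΔΔCt = (25.55−20.91) − (22.14−21.38) = 4.64 − 0.76 = 3.88; fold change = 2^-3.88 = 0.068
NR8: ΔΔCt = (26.72−20.91) − (29.51−21.38) = 5.81 − 8.13 = -2.32; fold change = 2^2.32 = 4.993
DUSP10: ΔΔCt = (34.66−20.91) − (29.67−21.38) = 13.75 − 8.29 = 5.46; fold change = 2^-5.46 = 0.023
DUSP10 has the largest |ΔΔCt| = 5.46.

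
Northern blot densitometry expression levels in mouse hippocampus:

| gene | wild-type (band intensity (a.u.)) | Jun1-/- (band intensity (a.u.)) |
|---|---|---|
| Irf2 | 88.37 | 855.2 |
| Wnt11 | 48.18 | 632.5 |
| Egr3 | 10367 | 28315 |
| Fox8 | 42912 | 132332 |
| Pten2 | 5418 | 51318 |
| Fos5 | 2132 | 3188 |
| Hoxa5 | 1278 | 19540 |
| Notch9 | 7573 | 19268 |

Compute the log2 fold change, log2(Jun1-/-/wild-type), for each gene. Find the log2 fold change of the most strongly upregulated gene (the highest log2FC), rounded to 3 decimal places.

log2(855.2/88.37) = 3.275  (Irf2)
log2(632.5/48.18) = 3.715  (Wnt11)
log2(28315/10367) = 1.450  (Egr3)
log2(132332/42912) = 1.625  (Fox8)
log2(51318/5418) = 3.244  (Pten2)
log2(3188/2132) = 0.580  (Fos5)
log2(19540/1278) = 3.934  (Hoxa5)
log2(19268/7573) = 1.347  (Notch9)
Hoxa5 is most strongly upregulated.

3.934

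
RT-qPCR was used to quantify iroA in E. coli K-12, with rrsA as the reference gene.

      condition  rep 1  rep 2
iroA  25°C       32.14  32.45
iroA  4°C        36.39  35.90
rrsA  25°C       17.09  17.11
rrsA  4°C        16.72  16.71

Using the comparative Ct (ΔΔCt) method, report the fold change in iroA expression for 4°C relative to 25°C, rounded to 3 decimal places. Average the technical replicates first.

Mean Ct: iroA 25°C 32.295; iroA 4°C 36.145; rrsA 25°C 17.100; rrsA 4°C 16.715
ΔCt(25°C) = 32.295 − 17.100 = 15.195
ΔCt(4°C) = 36.145 − 16.715 = 19.430
ΔΔCt = 19.430 − 15.195 = 4.235
Fold change = 2^(−4.235) = 0.0531

0.053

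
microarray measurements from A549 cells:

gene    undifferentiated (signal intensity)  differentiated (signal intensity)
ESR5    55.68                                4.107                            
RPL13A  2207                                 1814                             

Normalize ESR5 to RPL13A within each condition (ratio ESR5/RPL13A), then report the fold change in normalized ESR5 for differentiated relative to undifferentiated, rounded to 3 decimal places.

0.090

ESR5/RPL13A (undifferentiated) = 55.68 / 2207 = 0.025229
ESR5/RPL13A (differentiated) = 4.107 / 1814 = 0.0022641
Fold change = 0.0022641 / 0.025229 = 0.0897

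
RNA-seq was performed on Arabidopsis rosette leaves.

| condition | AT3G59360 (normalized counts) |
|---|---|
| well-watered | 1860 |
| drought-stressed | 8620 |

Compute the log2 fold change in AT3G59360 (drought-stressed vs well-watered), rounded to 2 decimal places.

2.21

Fold change = 8620 / 1860 = 4.6344
log2(4.6344) = 2.212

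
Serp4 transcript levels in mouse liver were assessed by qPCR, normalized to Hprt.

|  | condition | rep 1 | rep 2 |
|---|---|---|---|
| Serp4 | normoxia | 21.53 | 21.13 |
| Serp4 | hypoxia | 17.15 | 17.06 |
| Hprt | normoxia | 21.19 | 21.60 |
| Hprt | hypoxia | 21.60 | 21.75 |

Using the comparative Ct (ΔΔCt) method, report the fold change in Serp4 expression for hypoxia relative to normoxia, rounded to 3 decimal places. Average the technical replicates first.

Mean Ct: Serp4 normoxia 21.330; Serp4 hypoxia 17.105; Hprt normoxia 21.395; Hprt hypoxia 21.675
ΔCt(normoxia) = 21.330 − 21.395 = -0.065
ΔCt(hypoxia) = 17.105 − 21.675 = -4.570
ΔΔCt = -4.570 − (-0.065) = -4.505
Fold change = 2^(−(-4.505)) = 2^4.505 = 22.7060

22.706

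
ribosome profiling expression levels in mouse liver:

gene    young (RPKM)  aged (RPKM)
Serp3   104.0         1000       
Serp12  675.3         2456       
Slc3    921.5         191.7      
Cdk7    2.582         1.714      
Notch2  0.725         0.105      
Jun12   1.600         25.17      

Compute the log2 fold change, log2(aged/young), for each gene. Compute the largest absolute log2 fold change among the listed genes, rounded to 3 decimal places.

3.976

log2(1000/104.0) = 3.265  (Serp3)
log2(2456/675.3) = 1.863  (Serp12)
log2(191.7/921.5) = -2.265  (Slc3)
log2(1.714/2.582) = -0.591  (Cdk7)
log2(0.105/0.725) = -2.788  (Notch2)
log2(25.17/1.600) = 3.976  (Jun12)
The largest magnitude belongs to Jun12.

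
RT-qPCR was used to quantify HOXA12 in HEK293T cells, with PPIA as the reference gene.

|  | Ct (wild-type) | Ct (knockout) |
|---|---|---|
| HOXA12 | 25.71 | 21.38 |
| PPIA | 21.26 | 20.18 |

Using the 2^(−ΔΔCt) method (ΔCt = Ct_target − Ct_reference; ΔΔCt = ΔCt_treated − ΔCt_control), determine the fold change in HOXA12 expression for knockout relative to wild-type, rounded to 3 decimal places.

ΔCt(wild-type) = 25.710 − 21.260 = 4.450
ΔCt(knockout) = 21.380 − 20.180 = 1.200
ΔΔCt = 1.200 − 4.450 = -3.250
Fold change = 2^(−(-3.250)) = 2^3.250 = 9.5137

9.514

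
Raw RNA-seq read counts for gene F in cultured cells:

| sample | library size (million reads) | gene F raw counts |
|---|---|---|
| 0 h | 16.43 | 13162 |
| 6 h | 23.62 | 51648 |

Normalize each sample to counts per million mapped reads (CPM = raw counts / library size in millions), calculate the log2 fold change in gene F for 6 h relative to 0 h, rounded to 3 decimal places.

CPM(0 h) = 13162 / 16.43 = 801.0956
CPM(6 h) = 51648 / 23.62 = 2186.6215
Fold change = 2186.6215 / 801.0956 = 2.72954
log2(2.72954) = 1.4487

1.449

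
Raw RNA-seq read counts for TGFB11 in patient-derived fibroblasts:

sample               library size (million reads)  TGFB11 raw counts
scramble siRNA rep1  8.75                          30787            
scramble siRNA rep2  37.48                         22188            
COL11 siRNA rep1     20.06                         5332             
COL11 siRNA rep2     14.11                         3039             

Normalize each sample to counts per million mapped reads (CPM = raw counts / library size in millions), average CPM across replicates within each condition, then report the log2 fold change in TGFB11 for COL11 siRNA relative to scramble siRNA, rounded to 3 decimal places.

-3.095

CPM(scramble siRNA rep1) = 30787 / 8.75 = 3518.5143
CPM(scramble siRNA rep2) = 22188 / 37.48 = 591.9957
CPM(COL11 siRNA rep1) = 5332 / 20.06 = 265.8026
CPM(COL11 siRNA rep2) = 3039 / 14.11 = 215.3792
mean CPM(scramble siRNA) = 2055.2550; mean CPM(COL11 siRNA) = 240.5909
Fold change = 240.5909 / 2055.2550 = 0.11706
log2(0.11706) = -3.0947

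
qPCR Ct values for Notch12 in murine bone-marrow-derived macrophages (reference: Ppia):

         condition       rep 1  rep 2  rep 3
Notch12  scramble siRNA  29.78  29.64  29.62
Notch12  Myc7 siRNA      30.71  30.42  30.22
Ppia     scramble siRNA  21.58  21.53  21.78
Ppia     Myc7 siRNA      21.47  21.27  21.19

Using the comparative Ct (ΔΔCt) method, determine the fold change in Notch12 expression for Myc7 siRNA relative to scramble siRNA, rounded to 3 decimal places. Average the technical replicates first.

Mean Ct: Notch12 scramble siRNA 29.680; Notch12 Myc7 siRNA 30.450; Ppia scramble siRNA 21.630; Ppia Myc7 siRNA 21.310
ΔCt(scramble siRNA) = 29.680 − 21.630 = 8.050
ΔCt(Myc7 siRNA) = 30.450 − 21.310 = 9.140
ΔΔCt = 9.140 − 8.050 = 1.090
Fold change = 2^(−1.090) = 0.4698

0.470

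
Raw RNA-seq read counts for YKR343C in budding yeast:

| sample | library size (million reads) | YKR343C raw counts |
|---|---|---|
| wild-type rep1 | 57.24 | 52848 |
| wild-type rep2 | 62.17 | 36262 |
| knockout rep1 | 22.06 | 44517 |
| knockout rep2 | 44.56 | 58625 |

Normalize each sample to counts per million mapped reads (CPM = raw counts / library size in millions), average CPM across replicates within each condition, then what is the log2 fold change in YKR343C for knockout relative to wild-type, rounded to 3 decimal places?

1.146

CPM(wild-type rep1) = 52848 / 57.24 = 923.2704
CPM(wild-type rep2) = 36262 / 62.17 = 583.2717
CPM(knockout rep1) = 44517 / 22.06 = 2017.9964
CPM(knockout rep2) = 58625 / 44.56 = 1315.6418
mean CPM(wild-type) = 753.2711; mean CPM(knockout) = 1666.8191
Fold change = 1666.8191 / 753.2711 = 2.21277
log2(2.21277) = 1.1459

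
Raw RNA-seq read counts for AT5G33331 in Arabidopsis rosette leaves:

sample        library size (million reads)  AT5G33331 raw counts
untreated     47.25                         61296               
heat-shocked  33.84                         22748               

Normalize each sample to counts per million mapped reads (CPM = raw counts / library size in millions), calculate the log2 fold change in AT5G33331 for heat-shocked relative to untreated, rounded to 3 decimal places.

CPM(untreated) = 61296 / 47.25 = 1297.2698
CPM(heat-shocked) = 22748 / 33.84 = 672.2222
Fold change = 672.2222 / 1297.2698 = 0.51818
log2(0.51818) = -0.9485

-0.948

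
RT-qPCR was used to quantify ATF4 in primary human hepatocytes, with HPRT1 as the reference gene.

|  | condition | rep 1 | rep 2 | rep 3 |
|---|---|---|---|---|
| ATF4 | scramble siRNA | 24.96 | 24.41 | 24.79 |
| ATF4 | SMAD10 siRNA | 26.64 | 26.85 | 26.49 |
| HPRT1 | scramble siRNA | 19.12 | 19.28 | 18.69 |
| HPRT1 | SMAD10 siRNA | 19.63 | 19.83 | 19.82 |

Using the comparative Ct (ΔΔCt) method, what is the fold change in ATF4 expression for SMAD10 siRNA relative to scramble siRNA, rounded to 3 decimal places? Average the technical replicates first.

Mean Ct: ATF4 scramble siRNA 24.720; ATF4 SMAD10 siRNA 26.660; HPRT1 scramble siRNA 19.030; HPRT1 SMAD10 siRNA 19.760
ΔCt(scramble siRNA) = 24.720 − 19.030 = 5.690
ΔCt(SMAD10 siRNA) = 26.660 − 19.760 = 6.900
ΔΔCt = 6.900 − 5.690 = 1.210
Fold change = 2^(−1.210) = 0.4323

0.432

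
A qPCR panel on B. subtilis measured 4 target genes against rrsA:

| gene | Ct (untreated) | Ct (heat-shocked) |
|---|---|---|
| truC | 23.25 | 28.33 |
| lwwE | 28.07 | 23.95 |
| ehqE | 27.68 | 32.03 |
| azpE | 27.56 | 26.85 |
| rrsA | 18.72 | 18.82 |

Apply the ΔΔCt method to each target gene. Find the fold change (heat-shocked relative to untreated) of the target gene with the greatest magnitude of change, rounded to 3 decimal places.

0.032

truC: ΔΔCt = (28.33−18.82) − (23.25−18.72) = 9.51 − 4.53 = 4.98; fold change = 2^-4.98 = 0.032
lwwE: ΔΔCt = (23.95−18.82) − (28.07−18.72) = 5.13 − 9.35 = -4.22; fold change = 2^4.22 = 18.636
ehqE: ΔΔCt = (32.03−18.82) − (27.68−18.72) = 13.21 − 8.96 = 4.25; fold change = 2^-4.25 = 0.053
azpE: ΔΔCt = (26.85−18.82) − (27.56−18.72) = 8.03 − 8.84 = -0.81; fold change = 2^0.81 = 1.753
truC has the largest |ΔΔCt| = 4.98.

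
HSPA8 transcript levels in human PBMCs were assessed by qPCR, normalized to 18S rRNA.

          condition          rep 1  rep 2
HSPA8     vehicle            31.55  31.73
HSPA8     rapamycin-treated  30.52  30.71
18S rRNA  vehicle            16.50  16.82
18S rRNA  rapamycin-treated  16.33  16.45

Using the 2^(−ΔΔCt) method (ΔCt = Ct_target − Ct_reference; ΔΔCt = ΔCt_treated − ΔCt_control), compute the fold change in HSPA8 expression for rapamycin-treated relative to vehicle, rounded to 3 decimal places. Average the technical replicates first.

1.688

Mean Ct: HSPA8 vehicle 31.640; HSPA8 rapamycin-treated 30.615; 18S rRNA vehicle 16.660; 18S rRNA rapamycin-treated 16.390
ΔCt(vehicle) = 31.640 − 16.660 = 14.980
ΔCt(rapamycin-treated) = 30.615 − 16.390 = 14.225
ΔΔCt = 14.225 − 14.980 = -0.755
Fold change = 2^(−(-0.755)) = 2^0.755 = 1.6876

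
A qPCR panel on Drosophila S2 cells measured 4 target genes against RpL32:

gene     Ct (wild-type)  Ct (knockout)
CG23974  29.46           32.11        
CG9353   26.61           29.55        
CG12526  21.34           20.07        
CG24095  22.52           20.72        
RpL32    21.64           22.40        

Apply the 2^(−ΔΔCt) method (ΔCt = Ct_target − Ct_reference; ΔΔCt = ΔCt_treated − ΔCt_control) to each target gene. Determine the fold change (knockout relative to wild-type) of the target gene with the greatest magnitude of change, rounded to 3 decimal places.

5.897

CG23974: ΔΔCt = (32.11−22.40) − (29.46−21.64) = 9.71 − 7.82 = 1.89; fold change = 2^-1.89 = 0.270
CG9353: ΔΔCt = (29.55−22.40) − (26.61−21.64) = 7.15 − 4.97 = 2.18; fold change = 2^-2.18 = 0.221
CG12526: ΔΔCt = (20.07−22.40) − (21.34−21.64) = -2.33 − (-0.30) = -2.03; fold change = 2^2.03 = 4.084
CG24095: ΔΔCt = (20.72−22.40) − (22.52−21.64) = -1.68 − 0.88 = -2.56; fold change = 2^2.56 = 5.897
CG24095 has the largest |ΔΔCt| = 2.56.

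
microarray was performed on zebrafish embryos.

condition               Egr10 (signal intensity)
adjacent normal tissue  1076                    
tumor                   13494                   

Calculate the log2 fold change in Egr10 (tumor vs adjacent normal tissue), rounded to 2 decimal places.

Fold change = 13494 / 1076 = 12.5409
log2(12.5409) = 3.649

3.65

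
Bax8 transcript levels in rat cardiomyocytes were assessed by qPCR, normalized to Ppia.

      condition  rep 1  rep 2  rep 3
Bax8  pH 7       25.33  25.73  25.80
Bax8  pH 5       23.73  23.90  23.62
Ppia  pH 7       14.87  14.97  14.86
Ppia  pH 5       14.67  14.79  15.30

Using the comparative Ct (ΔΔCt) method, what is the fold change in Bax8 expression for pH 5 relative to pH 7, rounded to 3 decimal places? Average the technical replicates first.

3.706

Mean Ct: Bax8 pH 7 25.620; Bax8 pH 5 23.750; Ppia pH 7 14.900; Ppia pH 5 14.920
ΔCt(pH 7) = 25.620 − 14.900 = 10.720
ΔCt(pH 5) = 23.750 − 14.920 = 8.830
ΔΔCt = 8.830 − 10.720 = -1.890
Fold change = 2^(−(-1.890)) = 2^1.890 = 3.7064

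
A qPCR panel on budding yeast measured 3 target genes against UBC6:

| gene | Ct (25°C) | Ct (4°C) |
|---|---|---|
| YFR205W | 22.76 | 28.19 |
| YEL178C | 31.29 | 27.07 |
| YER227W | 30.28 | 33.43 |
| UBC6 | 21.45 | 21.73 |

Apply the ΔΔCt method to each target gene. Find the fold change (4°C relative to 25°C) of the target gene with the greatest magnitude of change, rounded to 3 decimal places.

YFR205W: ΔΔCt = (28.19−21.73) − (22.76−21.45) = 6.46 − 1.31 = 5.15; fold change = 2^-5.15 = 0.028
YEL178C: ΔΔCt = (27.07−21.73) − (31.29−21.45) = 5.34 − 9.84 = -4.50; fold change = 2^4.50 = 22.627
YER227W: ΔΔCt = (33.43−21.73) − (30.28−21.45) = 11.70 − 8.83 = 2.87; fold change = 2^-2.87 = 0.137
YFR205W has the largest |ΔΔCt| = 5.15.

0.028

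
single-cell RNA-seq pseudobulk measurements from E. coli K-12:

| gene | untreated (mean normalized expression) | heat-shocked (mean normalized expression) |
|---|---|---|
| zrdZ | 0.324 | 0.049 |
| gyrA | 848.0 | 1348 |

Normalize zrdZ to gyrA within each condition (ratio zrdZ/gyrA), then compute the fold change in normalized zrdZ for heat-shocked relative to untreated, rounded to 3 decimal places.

0.095

zrdZ/gyrA (untreated) = 0.324 / 848.0 = 0.00038208
zrdZ/gyrA (heat-shocked) = 0.049 / 1348 = 3.635e-05
Fold change = 3.635e-05 / 0.00038208 = 0.0951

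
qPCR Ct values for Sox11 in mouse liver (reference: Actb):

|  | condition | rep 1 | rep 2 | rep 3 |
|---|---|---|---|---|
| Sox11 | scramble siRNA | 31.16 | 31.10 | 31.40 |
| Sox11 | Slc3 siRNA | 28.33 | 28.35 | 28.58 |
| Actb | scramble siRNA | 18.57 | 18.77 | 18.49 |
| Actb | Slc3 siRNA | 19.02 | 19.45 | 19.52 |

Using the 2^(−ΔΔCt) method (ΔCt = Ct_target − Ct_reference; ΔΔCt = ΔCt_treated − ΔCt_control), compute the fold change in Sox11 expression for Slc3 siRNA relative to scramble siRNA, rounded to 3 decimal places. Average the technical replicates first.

Mean Ct: Sox11 scramble siRNA 31.220; Sox11 Slc3 siRNA 28.420; Actb scramble siRNA 18.610; Actb Slc3 siRNA 19.330
ΔCt(scramble siRNA) = 31.220 − 18.610 = 12.610
ΔCt(Slc3 siRNA) = 28.420 − 19.330 = 9.090
ΔΔCt = 9.090 − 12.610 = -3.520
Fold change = 2^(−(-3.520)) = 2^3.520 = 11.4716

11.472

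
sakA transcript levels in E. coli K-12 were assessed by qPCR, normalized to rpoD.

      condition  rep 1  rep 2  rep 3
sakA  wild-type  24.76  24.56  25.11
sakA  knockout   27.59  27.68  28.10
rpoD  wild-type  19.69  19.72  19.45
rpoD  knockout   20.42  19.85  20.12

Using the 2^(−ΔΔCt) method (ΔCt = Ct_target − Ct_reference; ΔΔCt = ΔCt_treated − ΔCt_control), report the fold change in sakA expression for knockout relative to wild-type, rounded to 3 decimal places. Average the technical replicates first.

0.180

Mean Ct: sakA wild-type 24.810; sakA knockout 27.790; rpoD wild-type 19.620; rpoD knockout 20.130
ΔCt(wild-type) = 24.810 − 19.620 = 5.190
ΔCt(knockout) = 27.790 − 20.130 = 7.660
ΔΔCt = 7.660 − 5.190 = 2.470
Fold change = 2^(−2.470) = 0.1805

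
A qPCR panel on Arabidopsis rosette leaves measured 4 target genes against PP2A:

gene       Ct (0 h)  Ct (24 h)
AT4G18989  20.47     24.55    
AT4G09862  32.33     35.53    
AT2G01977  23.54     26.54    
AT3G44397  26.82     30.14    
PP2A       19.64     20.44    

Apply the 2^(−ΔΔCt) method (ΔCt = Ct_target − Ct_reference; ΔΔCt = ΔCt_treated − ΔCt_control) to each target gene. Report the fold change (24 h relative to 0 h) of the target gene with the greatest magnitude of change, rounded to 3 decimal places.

0.103

AT4G18989: ΔΔCt = (24.55−20.44) − (20.47−19.64) = 4.11 − 0.83 = 3.28; fold change = 2^-3.28 = 0.103
AT4G09862: ΔΔCt = (35.53−20.44) − (32.33−19.64) = 15.09 − 12.69 = 2.40; fold change = 2^-2.40 = 0.189
AT2G01977: ΔΔCt = (26.54−20.44) − (23.54−19.64) = 6.10 − 3.90 = 2.20; fold change = 2^-2.20 = 0.218
AT3G44397: ΔΔCt = (30.14−20.44) − (26.82−19.64) = 9.70 − 7.18 = 2.52; fold change = 2^-2.52 = 0.174
AT4G18989 has the largest |ΔΔCt| = 3.28.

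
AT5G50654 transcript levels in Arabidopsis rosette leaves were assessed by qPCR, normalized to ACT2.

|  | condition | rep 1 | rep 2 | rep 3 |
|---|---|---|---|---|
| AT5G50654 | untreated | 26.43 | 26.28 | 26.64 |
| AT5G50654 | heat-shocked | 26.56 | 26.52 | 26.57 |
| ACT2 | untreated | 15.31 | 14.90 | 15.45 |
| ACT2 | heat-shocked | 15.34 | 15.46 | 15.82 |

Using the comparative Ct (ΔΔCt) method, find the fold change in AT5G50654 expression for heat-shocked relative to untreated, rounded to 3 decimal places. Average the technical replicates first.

Mean Ct: AT5G50654 untreated 26.450; AT5G50654 heat-shocked 26.550; ACT2 untreated 15.220; ACT2 heat-shocked 15.540
ΔCt(untreated) = 26.450 − 15.220 = 11.230
ΔCt(heat-shocked) = 26.550 − 15.540 = 11.010
ΔΔCt = 11.010 − 11.230 = -0.220
Fold change = 2^(−(-0.220)) = 2^0.220 = 1.1647

1.165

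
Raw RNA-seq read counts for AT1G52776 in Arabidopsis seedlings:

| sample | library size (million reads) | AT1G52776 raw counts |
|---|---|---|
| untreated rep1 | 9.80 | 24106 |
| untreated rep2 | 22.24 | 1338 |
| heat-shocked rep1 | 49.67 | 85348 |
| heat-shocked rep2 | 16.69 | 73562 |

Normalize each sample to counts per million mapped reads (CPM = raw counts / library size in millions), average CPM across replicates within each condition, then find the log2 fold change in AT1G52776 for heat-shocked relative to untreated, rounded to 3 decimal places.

CPM(untreated rep1) = 24106 / 9.80 = 2459.7959
CPM(untreated rep2) = 1338 / 22.24 = 60.1619
CPM(heat-shocked rep1) = 85348 / 49.67 = 1718.3008
CPM(heat-shocked rep2) = 73562 / 16.69 = 4407.5494
mean CPM(untreated) = 1259.9789; mean CPM(heat-shocked) = 3062.9251
Fold change = 3062.9251 / 1259.9789 = 2.43093
log2(2.43093) = 1.2815

1.282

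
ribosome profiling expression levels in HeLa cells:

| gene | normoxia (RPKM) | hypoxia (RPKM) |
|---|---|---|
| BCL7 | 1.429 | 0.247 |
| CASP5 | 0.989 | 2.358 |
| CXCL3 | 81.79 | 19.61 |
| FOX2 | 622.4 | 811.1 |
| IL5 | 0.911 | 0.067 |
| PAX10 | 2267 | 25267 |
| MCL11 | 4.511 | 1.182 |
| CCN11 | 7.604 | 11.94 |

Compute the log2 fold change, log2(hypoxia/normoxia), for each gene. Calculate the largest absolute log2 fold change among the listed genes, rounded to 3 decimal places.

log2(0.247/1.429) = -2.532  (BCL7)
log2(2.358/0.989) = 1.254  (CASP5)
log2(19.61/81.79) = -2.060  (CXCL3)
log2(811.1/622.4) = 0.382  (FOX2)
log2(0.067/0.911) = -3.765  (IL5)
log2(25267/2267) = 3.478  (PAX10)
log2(1.182/4.511) = -1.932  (MCL11)
log2(11.94/7.604) = 0.651  (CCN11)
The largest magnitude belongs to IL5.

3.765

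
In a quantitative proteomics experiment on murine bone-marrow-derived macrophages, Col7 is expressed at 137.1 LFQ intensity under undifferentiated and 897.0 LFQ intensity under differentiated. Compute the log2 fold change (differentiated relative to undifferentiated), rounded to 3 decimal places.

2.710

Fold change = 897.0 / 137.1 = 6.5427
log2(6.5427) = 2.7099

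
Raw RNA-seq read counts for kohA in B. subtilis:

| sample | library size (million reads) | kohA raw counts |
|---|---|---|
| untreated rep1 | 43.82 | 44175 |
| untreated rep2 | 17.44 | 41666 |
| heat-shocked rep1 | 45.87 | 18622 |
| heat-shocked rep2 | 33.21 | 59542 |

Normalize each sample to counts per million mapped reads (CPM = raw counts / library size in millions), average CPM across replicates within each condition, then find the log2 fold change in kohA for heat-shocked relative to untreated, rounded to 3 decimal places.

CPM(untreated rep1) = 44175 / 43.82 = 1008.1013
CPM(untreated rep2) = 41666 / 17.44 = 2389.1055
CPM(heat-shocked rep1) = 18622 / 45.87 = 405.9734
CPM(heat-shocked rep2) = 59542 / 33.21 = 1792.8937
mean CPM(untreated) = 1698.6034; mean CPM(heat-shocked) = 1099.4336
Fold change = 1099.4336 / 1698.6034 = 0.64726
log2(0.64726) = -0.6276

-0.628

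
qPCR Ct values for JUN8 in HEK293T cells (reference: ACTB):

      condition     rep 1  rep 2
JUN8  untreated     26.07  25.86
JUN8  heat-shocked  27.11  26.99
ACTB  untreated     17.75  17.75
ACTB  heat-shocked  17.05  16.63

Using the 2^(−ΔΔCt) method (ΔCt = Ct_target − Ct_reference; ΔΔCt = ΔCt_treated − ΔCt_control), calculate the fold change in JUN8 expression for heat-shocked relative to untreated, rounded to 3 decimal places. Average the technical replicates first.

0.251

Mean Ct: JUN8 untreated 25.965; JUN8 heat-shocked 27.050; ACTB untreated 17.750; ACTB heat-shocked 16.840
ΔCt(untreated) = 25.965 − 17.750 = 8.215
ΔCt(heat-shocked) = 27.050 − 16.840 = 10.210
ΔΔCt = 10.210 − 8.215 = 1.995
Fold change = 2^(−1.995) = 0.2509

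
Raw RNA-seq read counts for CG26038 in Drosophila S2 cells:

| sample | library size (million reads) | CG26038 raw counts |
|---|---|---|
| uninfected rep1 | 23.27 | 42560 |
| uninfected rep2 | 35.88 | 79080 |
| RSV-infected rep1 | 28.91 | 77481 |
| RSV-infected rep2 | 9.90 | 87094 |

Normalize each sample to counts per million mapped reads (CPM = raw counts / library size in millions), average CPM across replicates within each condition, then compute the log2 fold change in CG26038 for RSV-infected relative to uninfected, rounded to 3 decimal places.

1.509

CPM(uninfected rep1) = 42560 / 23.27 = 1828.9643
CPM(uninfected rep2) = 79080 / 35.88 = 2204.0134
CPM(RSV-infected rep1) = 77481 / 28.91 = 2680.0761
CPM(RSV-infected rep2) = 87094 / 9.90 = 8797.3737
mean CPM(uninfected) = 2016.4889; mean CPM(RSV-infected) = 5738.7249
Fold change = 5738.7249 / 2016.4889 = 2.84590
log2(2.84590) = 1.5089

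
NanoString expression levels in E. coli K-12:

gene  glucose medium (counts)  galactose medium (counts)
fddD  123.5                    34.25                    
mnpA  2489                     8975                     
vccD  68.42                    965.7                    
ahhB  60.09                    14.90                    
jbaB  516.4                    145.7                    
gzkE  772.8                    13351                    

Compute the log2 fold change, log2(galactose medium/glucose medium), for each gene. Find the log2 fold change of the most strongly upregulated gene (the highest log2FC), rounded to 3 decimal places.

4.111

log2(34.25/123.5) = -1.850  (fddD)
log2(8975/2489) = 1.850  (mnpA)
log2(965.7/68.42) = 3.819  (vccD)
log2(14.90/60.09) = -2.012  (ahhB)
log2(145.7/516.4) = -1.825  (jbaB)
log2(13351/772.8) = 4.111  (gzkE)
gzkE is most strongly upregulated.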